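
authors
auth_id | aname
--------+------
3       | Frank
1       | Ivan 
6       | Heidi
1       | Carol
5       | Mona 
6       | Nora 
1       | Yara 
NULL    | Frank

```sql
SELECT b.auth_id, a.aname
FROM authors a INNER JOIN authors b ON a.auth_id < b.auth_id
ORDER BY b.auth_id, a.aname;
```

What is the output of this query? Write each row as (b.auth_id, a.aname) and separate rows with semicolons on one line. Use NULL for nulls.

INNER JOIN keeps only pairs where the ON condition holds.
Matching on a.auth_id < b.auth_id. A NULL in a compared column never satisfies the condition.
Matched pairs: 17.

(3, Carol); (3, Ivan); (3, Yara); (5, Carol); (5, Frank); (5, Ivan); (5, Yara); (6, Carol); (6, Carol); (6, Frank); (6, Frank); (6, Ivan); (6, Ivan); (6, Mona); (6, Mona); (6, Yara); (6, Yara)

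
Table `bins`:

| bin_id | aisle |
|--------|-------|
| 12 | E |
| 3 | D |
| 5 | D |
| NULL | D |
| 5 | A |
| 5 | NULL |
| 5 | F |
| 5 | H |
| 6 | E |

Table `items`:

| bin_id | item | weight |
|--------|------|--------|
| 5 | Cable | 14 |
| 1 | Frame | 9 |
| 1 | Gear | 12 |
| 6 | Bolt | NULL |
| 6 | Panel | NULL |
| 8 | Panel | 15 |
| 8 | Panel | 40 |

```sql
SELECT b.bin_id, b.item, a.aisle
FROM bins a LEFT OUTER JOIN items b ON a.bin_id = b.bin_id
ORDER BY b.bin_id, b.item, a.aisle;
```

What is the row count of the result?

10

LEFT JOIN keeps every row from `bins`; unmatched rows get NULL for `items`'s columns.
Matching on a.bin_id = b.bin_id. A NULL in a compared column never satisfies the condition.
- a (bin_id=12) has no partner → padded with NULL.
- a (bin_id=3) has no partner → padded with NULL.
- a (bin_id=5) pairs with 1 row(s) of b.
- a (bin_id=NULL) has no partner → padded with NULL.
- a (bin_id=5) pairs with 1 row(s) of b.
- a (bin_id=5) pairs with 1 row(s) of b.
- a (bin_id=5) pairs with 1 row(s) of b.
- a (bin_id=5) pairs with 1 row(s) of b.
- a (bin_id=6) pairs with 2 row(s) of b.
Total: 7 matched + 3 padded = 10 rows.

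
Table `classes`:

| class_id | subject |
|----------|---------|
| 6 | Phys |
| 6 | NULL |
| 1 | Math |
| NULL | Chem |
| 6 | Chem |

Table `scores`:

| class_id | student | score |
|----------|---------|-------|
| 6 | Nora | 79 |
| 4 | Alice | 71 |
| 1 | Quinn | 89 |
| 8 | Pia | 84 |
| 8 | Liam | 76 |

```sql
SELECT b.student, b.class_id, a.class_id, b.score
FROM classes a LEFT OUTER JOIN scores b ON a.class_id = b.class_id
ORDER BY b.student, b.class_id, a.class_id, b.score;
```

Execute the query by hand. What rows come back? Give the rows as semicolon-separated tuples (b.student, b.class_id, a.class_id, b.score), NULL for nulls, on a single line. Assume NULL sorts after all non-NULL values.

LEFT JOIN keeps every row from `classes`; unmatched rows get NULL for `scores`'s columns.
Matching on a.class_id = b.class_id. A NULL in a compared column never satisfies the condition.
- a (class_id=6) pairs with 1 row(s) of b.
- a (class_id=6) pairs with 1 row(s) of b.
- a (class_id=1) pairs with 1 row(s) of b.
- a (class_id=NULL) has no partner → padded with NULL.
- a (class_id=6) pairs with 1 row(s) of b.
After projecting and ordering:
b.student | b.class_id | a.class_id | b.score
Nora | 6 | 6 | 79
Nora | 6 | 6 | 79
Nora | 6 | 6 | 79
Quinn | 1 | 1 | 89
NULL | NULL | NULL | NULL

(Nora, 6, 6, 79); (Nora, 6, 6, 79); (Nora, 6, 6, 79); (Quinn, 1, 1, 89); (NULL, NULL, NULL, NULL)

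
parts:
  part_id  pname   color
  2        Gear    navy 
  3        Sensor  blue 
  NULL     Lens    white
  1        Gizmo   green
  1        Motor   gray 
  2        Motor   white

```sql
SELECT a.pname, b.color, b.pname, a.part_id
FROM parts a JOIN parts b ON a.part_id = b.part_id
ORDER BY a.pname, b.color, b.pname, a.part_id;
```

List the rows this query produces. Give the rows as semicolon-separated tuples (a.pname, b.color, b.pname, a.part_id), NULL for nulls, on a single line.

(Gear, navy, Gear, 2); (Gear, white, Motor, 2); (Gizmo, gray, Motor, 1); (Gizmo, green, Gizmo, 1); (Motor, gray, Motor, 1); (Motor, green, Gizmo, 1); (Motor, navy, Gear, 2); (Motor, white, Motor, 2); (Sensor, blue, Sensor, 3)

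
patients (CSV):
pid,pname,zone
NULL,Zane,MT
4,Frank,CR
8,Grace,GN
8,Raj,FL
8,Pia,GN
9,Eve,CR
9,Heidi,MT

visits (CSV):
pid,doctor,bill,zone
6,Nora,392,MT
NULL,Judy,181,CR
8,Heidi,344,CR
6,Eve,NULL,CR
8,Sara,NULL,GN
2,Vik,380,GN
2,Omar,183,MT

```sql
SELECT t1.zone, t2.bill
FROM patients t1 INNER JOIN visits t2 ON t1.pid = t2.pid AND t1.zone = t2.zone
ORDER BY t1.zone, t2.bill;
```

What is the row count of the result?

2

INNER JOIN keeps only pairs where the ON condition holds.
Matching on t1.pid = t2.pid AND t1.zone = t2.zone. A NULL in a compared column never satisfies the condition.
Matched pairs: 2.
Total: 2 rows.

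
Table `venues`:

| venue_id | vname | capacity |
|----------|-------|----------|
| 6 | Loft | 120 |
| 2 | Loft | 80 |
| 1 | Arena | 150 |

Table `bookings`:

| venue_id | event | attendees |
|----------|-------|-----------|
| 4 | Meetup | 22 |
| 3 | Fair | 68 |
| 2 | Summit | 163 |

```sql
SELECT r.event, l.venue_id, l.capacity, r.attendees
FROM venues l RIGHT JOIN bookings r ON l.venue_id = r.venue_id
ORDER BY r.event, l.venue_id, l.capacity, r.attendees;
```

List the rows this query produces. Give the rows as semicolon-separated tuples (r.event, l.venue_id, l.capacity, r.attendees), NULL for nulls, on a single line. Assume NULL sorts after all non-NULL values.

RIGHT JOIN keeps every row from `bookings`; unmatched rows get NULL for `venues`'s columns.
Matching on l.venue_id = r.venue_id.
Matched pairs: 1; unmatched r rows kept: 2.

(Fair, NULL, NULL, 68); (Meetup, NULL, NULL, 22); (Summit, 2, 80, 163)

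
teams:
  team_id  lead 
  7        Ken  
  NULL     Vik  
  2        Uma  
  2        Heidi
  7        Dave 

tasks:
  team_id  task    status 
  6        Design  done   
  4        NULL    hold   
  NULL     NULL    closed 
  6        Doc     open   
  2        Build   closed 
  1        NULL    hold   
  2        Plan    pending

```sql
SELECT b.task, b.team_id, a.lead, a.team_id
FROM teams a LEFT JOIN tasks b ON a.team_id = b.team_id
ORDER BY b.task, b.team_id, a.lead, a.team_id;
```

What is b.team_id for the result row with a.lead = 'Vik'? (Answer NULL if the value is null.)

LEFT JOIN keeps every row from `teams`; unmatched rows get NULL for `tasks`'s columns.
Matching on a.team_id = b.team_id. A NULL in a compared column never satisfies the condition.
- a[0] team_id=7 → no match; kept with NULLs on the b side.
- a[1] team_id=NULL → no match; kept with NULLs on the b side.
- a[2] team_id=2 → 2 match(es) in b → 2 row(s).
- a[3] team_id=2 → 2 match(es) in b → 2 row(s).
- a[4] team_id=7 → no match; kept with NULLs on the b side.

NULL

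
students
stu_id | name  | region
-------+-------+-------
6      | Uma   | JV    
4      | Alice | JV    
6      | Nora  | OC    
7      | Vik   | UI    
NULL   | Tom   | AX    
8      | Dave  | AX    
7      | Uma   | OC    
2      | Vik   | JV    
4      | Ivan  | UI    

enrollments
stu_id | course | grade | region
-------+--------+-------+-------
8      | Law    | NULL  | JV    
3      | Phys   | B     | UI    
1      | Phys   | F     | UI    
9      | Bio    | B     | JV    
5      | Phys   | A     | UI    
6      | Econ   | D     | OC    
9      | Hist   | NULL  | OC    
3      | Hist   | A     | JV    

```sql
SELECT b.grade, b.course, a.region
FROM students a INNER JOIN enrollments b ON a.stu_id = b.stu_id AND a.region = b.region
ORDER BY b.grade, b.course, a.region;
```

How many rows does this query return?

INNER JOIN keeps only pairs where the ON condition holds.
Matching on a.stu_id = b.stu_id AND a.region = b.region. A NULL in a compared column never satisfies the condition.
- a (stu_id=6, region=JV) has no partner → excluded.
- a (stu_id=4, region=JV) has no partner → excluded.
- a (stu_id=6, region=OC) pairs with 1 row(s) of b.
- a (stu_id=7, region=UI) has no partner → excluded.
- a (stu_id=NULL, region=AX) has no partner → excluded.
- a (stu_id=8, region=AX) has no partner → excluded.
- a (stu_id=7, region=OC) has no partner → excluded.
- a (stu_id=2, region=JV) has no partner → excluded.
- a (stu_id=4, region=UI) has no partner → excluded.
Total: 1 rows.

1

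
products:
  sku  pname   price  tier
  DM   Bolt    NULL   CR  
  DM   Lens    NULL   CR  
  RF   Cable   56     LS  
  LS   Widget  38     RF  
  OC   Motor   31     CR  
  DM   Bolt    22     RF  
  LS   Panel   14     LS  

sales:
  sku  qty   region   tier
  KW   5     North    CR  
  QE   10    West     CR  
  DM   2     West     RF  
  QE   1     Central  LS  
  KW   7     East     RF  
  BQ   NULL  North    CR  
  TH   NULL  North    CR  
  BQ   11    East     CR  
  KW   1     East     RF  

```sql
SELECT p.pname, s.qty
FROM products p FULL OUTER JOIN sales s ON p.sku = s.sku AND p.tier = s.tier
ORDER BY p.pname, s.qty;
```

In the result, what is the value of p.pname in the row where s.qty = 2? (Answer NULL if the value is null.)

Bolt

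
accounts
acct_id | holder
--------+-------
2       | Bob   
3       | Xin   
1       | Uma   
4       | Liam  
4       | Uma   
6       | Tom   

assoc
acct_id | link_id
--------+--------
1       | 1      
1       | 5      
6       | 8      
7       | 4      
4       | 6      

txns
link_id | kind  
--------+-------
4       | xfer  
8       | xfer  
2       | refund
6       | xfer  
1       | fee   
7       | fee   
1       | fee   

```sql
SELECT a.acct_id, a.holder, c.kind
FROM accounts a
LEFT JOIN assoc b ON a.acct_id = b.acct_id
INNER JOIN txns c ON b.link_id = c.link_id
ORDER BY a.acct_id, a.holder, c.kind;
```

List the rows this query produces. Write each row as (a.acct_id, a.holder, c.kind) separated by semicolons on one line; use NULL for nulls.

Joins associate left-to-right: accounts LEFT JOIN assoc on acct_id gives 7 intermediate row(s).
Then INNER JOIN `txns c` on link_id: keep only rows whose b.link_id appears in c.

(1, Uma, fee); (1, Uma, fee); (4, Liam, xfer); (4, Uma, xfer); (6, Tom, xfer)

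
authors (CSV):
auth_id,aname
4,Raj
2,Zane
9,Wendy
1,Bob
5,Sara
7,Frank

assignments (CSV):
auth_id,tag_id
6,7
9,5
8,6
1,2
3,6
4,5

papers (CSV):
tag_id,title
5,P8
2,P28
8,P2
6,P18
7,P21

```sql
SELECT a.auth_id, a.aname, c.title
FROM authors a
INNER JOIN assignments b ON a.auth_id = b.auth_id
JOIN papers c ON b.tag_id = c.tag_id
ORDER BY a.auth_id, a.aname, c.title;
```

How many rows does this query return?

3

Joins associate left-to-right: authors INNER JOIN assignments on auth_id gives 3 intermediate row(s).
Then INNER JOIN `papers c` on tag_id: keep only rows whose b.tag_id appears in c.
Result: 3 row(s).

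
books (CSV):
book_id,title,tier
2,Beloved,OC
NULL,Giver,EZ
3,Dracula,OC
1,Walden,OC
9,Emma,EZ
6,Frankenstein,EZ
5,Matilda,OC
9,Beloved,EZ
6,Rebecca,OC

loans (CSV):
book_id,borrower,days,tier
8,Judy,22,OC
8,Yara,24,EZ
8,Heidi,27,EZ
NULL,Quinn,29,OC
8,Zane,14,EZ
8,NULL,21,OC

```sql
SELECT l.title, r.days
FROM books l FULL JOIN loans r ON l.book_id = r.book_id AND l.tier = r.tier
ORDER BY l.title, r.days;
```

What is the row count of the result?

15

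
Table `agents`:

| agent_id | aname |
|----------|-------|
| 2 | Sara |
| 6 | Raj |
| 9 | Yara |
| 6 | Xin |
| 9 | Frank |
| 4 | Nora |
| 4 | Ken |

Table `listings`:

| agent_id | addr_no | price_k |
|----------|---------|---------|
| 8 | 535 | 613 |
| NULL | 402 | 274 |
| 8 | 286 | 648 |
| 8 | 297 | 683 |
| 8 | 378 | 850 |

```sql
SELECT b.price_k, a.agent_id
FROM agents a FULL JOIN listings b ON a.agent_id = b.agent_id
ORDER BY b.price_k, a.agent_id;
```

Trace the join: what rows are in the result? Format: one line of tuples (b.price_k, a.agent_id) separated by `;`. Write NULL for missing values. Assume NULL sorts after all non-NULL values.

FULL OUTER JOIN keeps every row from both sides; unmatched rows get NULL for the other side's columns.
Matching on a.agent_id = b.agent_id. A NULL in a compared column never satisfies the condition.
Matched pairs: 0; unmatched a rows kept: 7; unmatched b rows kept: 5.

(274, NULL); (613, NULL); (648, NULL); (683, NULL); (850, NULL); (NULL, 2); (NULL, 4); (NULL, 4); (NULL, 6); (NULL, 6); (NULL, 9); (NULL, 9)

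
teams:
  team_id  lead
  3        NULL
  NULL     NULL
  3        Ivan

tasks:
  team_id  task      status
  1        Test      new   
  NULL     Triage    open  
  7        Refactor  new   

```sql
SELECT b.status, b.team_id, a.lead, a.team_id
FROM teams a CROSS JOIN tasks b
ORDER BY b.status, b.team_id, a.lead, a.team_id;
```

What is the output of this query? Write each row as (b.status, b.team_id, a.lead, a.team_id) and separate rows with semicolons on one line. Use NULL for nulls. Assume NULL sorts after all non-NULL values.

(new, 1, Ivan, 3); (new, 1, NULL, 3); (new, 1, NULL, NULL); (new, 7, Ivan, 3); (new, 7, NULL, 3); (new, 7, NULL, NULL); (open, NULL, Ivan, 3); (open, NULL, NULL, 3); (open, NULL, NULL, NULL)

CROSS JOIN pairs every row of `teams` with every row of `tasks`: 3 × 3 = 9 rows.
After projecting and ordering:
b.status | b.team_id | a.lead | a.team_id
new | 1 | Ivan | 3
new | 1 | NULL | 3
new | 1 | NULL | NULL
new | 7 | Ivan | 3
new | 7 | NULL | 3
new | 7 | NULL | NULL
open | NULL | Ivan | 3
open | NULL | NULL | 3
open | NULL | NULL | NULL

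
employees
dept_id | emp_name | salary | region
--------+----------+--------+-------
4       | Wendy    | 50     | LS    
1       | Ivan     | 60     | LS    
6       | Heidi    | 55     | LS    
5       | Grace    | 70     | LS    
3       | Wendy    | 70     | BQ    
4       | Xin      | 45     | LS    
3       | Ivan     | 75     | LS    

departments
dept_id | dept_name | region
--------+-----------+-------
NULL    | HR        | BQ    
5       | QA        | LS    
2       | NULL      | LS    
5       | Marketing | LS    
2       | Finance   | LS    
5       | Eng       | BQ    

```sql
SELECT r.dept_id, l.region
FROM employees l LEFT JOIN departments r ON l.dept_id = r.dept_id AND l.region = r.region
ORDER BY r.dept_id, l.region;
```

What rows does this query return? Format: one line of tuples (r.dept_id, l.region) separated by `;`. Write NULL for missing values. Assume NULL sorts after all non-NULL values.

LEFT JOIN keeps every row from `employees`; unmatched rows get NULL for `departments`'s columns.
Matching on l.dept_id = r.dept_id AND l.region = r.region. A NULL in a compared column never satisfies the condition.
Matched pairs: 2; unmatched l rows kept: 6.

(5, LS); (5, LS); (NULL, BQ); (NULL, LS); (NULL, LS); (NULL, LS); (NULL, LS); (NULL, LS)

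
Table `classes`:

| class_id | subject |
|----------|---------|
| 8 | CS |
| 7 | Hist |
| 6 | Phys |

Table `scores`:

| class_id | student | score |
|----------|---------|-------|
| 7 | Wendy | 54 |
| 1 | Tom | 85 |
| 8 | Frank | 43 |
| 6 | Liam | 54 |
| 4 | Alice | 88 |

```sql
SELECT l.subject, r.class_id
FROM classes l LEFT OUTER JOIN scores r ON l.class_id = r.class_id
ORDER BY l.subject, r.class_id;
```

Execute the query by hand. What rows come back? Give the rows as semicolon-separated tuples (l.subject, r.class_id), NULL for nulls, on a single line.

(CS, 8); (Hist, 7); (Phys, 6)

LEFT JOIN keeps every row from `classes`; unmatched rows get NULL for `scores`'s columns.
Matching on l.class_id = r.class_id.
- l (class_id=8) pairs with 1 row(s) of r.
- l (class_id=7) pairs with 1 row(s) of r.
- l (class_id=6) pairs with 1 row(s) of r.
After projecting and ordering:
l.subject | r.class_id
CS | 8
Hist | 7
Phys | 6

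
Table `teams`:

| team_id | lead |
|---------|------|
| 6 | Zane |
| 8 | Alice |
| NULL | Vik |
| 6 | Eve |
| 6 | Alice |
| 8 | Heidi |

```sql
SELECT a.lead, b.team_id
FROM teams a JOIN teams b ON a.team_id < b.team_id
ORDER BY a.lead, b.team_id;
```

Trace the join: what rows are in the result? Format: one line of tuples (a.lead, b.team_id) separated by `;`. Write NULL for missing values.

INNER JOIN keeps only pairs where the ON condition holds.
Matching on a.team_id < b.team_id. A NULL in a compared column never satisfies the condition.
- a row (team_id=6): matches 2 b row(s) → 2 output row(s).
- a row (team_id=8): no match → dropped.
- a row (team_id=NULL): no match → dropped.
- a row (team_id=6): matches 2 b row(s) → 2 output row(s).
- a row (team_id=6): matches 2 b row(s) → 2 output row(s).
- a row (team_id=8): no match → dropped.
After projecting and ordering:
a.lead | b.team_id
Alice | 8
Alice | 8
Eve | 8
Eve | 8
Zane | 8
Zane | 8

(Alice, 8); (Alice, 8); (Eve, 8); (Eve, 8); (Zane, 8); (Zane, 8)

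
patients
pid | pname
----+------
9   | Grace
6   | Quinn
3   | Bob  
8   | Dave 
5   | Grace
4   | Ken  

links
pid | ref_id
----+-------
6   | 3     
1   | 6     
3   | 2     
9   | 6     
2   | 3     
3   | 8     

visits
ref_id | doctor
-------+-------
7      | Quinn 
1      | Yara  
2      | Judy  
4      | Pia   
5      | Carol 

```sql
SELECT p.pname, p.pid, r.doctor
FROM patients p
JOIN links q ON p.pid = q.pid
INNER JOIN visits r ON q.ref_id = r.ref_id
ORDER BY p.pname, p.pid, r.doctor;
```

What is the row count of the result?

1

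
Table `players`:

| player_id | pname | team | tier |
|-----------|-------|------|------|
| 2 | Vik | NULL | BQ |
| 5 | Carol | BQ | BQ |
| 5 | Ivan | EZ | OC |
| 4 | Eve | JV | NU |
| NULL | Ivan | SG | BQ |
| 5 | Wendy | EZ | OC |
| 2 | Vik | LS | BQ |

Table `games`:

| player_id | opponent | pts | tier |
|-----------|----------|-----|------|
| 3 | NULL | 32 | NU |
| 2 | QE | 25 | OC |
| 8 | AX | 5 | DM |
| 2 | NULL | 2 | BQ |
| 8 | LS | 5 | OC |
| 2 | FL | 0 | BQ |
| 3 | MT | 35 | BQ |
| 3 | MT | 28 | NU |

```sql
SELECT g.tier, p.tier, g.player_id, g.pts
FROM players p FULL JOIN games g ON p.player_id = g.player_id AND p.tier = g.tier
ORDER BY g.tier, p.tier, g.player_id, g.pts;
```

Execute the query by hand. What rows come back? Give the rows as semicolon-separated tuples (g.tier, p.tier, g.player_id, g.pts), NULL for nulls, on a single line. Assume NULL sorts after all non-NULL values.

FULL OUTER JOIN keeps every row from both sides; unmatched rows get NULL for the other side's columns.
Matching on p.player_id = g.player_id AND p.tier = g.tier. A NULL in a compared column never satisfies the condition.
- p[0] player_id=2, tier=BQ → 2 match(es) in g → 2 row(s).
- p[1] player_id=5, tier=BQ → no match; kept with NULLs on the g side.
- p[2] player_id=5, tier=OC → no match; kept with NULLs on the g side.
- p[3] player_id=4, tier=NU → no match; kept with NULLs on the g side.
- p[4] player_id=NULL, tier=BQ → no match; kept with NULLs on the g side.
- p[5] player_id=5, tier=OC → no match; kept with NULLs on the g side.
- p[6] player_id=2, tier=BQ → 2 match(es) in g → 2 row(s).
- 6 row(s) from g found no p partner → padded with NULL.

(BQ, BQ, 2, 0); (BQ, BQ, 2, 0); (BQ, BQ, 2, 2); (BQ, BQ, 2, 2); (BQ, NULL, 3, 35); (DM, NULL, 8, 5); (NU, NULL, 3, 28); (NU, NULL, 3, 32); (OC, NULL, 2, 25); (OC, NULL, 8, 5); (NULL, BQ, NULL, NULL); (NULL, BQ, NULL, NULL); (NULL, NU, NULL, NULL); (NULL, OC, NULL, NULL); (NULL, OC, NULL, NULL)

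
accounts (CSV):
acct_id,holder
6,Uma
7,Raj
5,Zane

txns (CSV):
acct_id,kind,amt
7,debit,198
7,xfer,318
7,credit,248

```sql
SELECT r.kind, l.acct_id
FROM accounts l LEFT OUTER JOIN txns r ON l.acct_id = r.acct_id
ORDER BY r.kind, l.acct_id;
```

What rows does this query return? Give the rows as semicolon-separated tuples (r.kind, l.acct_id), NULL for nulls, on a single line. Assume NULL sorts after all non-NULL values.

LEFT JOIN keeps every row from `accounts`; unmatched rows get NULL for `txns`'s columns.
Matching on l.acct_id = r.acct_id.
Matched pairs: 3; unmatched l rows kept: 2.

(credit, 7); (debit, 7); (xfer, 7); (NULL, 5); (NULL, 6)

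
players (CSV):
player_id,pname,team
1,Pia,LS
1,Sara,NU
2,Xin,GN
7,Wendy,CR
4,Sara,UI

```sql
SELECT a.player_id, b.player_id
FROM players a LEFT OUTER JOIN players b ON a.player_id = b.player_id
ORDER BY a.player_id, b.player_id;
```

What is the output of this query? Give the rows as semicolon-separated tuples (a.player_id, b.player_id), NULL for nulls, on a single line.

(1, 1); (1, 1); (1, 1); (1, 1); (2, 2); (4, 4); (7, 7)

LEFT JOIN keeps every row from `players a`; unmatched rows get NULL for `players b`'s columns.
Matching on a.player_id = b.player_id.
- a[0] player_id=1 → 2 match(es) in b → 2 row(s).
- a[1] player_id=1 → 2 match(es) in b → 2 row(s).
- a[2] player_id=2 → 1 match(es) in b → 1 row(s).
- a[3] player_id=7 → 1 match(es) in b → 1 row(s).
- a[4] player_id=4 → 1 match(es) in b → 1 row(s).
After projecting and ordering:
a.player_id | b.player_id
1 | 1
1 | 1
1 | 1
1 | 1
2 | 2
4 | 4
7 | 7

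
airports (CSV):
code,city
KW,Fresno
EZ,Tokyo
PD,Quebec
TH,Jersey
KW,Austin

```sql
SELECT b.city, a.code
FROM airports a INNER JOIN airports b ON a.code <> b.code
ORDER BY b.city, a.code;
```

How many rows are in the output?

INNER JOIN keeps only pairs where the ON condition holds.
Matching on a.code <> b.code.
- a (code=KW) pairs with 3 row(s) of b.
- a (code=EZ) pairs with 4 row(s) of b.
- a (code=PD) pairs with 4 row(s) of b.
- a (code=TH) pairs with 4 row(s) of b.
- a (code=KW) pairs with 3 row(s) of b.
Total: 18 rows.

18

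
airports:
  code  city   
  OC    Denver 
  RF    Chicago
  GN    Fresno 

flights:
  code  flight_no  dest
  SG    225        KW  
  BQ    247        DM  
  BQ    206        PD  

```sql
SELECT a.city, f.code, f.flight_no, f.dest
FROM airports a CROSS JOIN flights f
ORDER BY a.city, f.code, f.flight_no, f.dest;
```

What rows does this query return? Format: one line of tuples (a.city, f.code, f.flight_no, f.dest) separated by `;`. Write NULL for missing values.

CROSS JOIN pairs every row of `airports` with every row of `flights`: 3 × 3 = 9 rows.
After projecting and ordering:
a.city | f.code | f.flight_no | f.dest
Chicago | BQ | 206 | PD
Chicago | BQ | 247 | DM
Chicago | SG | 225 | KW
Denver | BQ | 206 | PD
Denver | BQ | 247 | DM
Denver | SG | 225 | KW
Fresno | BQ | 206 | PD
Fresno | BQ | 247 | DM
Fresno | SG | 225 | KW

(Chicago, BQ, 206, PD); (Chicago, BQ, 247, DM); (Chicago, SG, 225, KW); (Denver, BQ, 206, PD); (Denver, BQ, 247, DM); (Denver, SG, 225, KW); (Fresno, BQ, 206, PD); (Fresno, BQ, 247, DM); (Fresno, SG, 225, KW)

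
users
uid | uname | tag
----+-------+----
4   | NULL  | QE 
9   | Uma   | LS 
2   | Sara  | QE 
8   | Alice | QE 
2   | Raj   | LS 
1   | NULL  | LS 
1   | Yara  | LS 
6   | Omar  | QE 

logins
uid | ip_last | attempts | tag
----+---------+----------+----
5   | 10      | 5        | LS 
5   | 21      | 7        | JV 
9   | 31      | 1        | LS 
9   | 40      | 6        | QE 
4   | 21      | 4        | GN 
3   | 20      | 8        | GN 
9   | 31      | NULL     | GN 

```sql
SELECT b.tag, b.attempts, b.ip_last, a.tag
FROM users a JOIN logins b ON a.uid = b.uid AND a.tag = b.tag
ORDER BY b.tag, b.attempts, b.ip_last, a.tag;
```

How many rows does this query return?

1

INNER JOIN keeps only pairs where the ON condition holds.
Matching on a.uid = b.uid AND a.tag = b.tag.
Matched pairs: 1.
Total: 1 rows.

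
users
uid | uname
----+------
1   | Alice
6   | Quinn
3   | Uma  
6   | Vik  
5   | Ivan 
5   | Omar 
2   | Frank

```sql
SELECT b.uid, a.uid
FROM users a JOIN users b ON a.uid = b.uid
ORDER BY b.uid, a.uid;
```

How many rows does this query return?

11

INNER JOIN keeps only pairs where the ON condition holds.
Matching on a.uid = b.uid.
- uid=1: 1 matching b row(s), so 1 row(s) emitted.
- uid=6: 2 matching b row(s), so 2 row(s) emitted.
- uid=3: 1 matching b row(s), so 1 row(s) emitted.
- uid=6: 2 matching b row(s), so 2 row(s) emitted.
- uid=5: 2 matching b row(s), so 2 row(s) emitted.
- uid=5: 2 matching b row(s), so 2 row(s) emitted.
- uid=2: 1 matching b row(s), so 1 row(s) emitted.
Total: 11 rows.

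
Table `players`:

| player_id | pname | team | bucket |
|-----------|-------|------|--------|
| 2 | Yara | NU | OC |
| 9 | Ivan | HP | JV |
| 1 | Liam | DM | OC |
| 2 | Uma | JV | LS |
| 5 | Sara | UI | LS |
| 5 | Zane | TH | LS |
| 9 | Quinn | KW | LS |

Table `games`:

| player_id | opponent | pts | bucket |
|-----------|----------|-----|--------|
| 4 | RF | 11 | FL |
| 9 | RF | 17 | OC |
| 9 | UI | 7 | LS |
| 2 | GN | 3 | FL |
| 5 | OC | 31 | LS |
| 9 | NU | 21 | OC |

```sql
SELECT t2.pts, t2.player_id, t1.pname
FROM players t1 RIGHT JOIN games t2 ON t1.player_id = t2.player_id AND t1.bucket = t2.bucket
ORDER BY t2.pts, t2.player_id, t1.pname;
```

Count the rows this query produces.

RIGHT JOIN keeps every row from `games`; unmatched rows get NULL for `players`'s columns.
Matching on t1.player_id = t2.player_id AND t1.bucket = t2.bucket.
Matched pairs: 3; unmatched t2 rows kept: 4.
Total: 3 matched + 4 padded = 7 rows.

7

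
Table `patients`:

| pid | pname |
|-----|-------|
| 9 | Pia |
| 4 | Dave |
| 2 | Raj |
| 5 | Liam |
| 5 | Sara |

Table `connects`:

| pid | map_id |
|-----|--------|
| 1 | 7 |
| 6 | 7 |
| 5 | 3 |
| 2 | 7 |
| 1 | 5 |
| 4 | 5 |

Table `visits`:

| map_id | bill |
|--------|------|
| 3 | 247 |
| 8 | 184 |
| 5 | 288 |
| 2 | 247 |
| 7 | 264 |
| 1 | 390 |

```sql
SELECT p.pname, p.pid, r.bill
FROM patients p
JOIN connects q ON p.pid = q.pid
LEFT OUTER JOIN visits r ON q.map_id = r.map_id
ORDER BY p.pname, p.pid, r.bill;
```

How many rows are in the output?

4

Joins associate left-to-right: patients INNER JOIN connects on pid gives 4 intermediate row(s).
Then LEFT JOIN `visits r` on map_id: each of those 4 rows is kept; rows whose q.map_id has no match in r get NULL for r's columns.
Result: 4 row(s).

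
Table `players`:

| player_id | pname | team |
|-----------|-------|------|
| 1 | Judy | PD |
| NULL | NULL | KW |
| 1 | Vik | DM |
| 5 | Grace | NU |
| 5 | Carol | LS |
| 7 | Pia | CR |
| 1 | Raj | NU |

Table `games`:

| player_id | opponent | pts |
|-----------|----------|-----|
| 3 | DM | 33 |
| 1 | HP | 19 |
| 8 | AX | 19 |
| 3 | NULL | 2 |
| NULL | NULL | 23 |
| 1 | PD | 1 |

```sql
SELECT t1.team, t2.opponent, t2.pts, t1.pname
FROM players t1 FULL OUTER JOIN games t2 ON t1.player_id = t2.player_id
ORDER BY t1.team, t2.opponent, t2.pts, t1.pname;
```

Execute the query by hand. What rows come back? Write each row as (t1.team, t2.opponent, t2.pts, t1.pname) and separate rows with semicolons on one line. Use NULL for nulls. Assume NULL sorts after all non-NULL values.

(CR, NULL, NULL, Pia); (DM, HP, 19, Vik); (DM, PD, 1, Vik); (KW, NULL, NULL, NULL); (LS, NULL, NULL, Carol); (NU, HP, 19, Raj); (NU, PD, 1, Raj); (NU, NULL, NULL, Grace); (PD, HP, 19, Judy); (PD, PD, 1, Judy); (NULL, AX, 19, NULL); (NULL, DM, 33, NULL); (NULL, NULL, 2, NULL); (NULL, NULL, 23, NULL)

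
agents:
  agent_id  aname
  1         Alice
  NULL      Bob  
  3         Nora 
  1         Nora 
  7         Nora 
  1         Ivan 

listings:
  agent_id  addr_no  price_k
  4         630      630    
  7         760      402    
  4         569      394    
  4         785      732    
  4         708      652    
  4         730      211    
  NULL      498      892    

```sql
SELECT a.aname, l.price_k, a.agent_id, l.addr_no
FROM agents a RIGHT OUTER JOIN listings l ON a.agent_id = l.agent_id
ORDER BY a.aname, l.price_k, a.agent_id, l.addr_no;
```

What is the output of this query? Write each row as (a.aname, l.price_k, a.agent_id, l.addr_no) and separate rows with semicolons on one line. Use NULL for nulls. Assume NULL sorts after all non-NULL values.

(Nora, 402, 7, 760); (NULL, 211, NULL, 730); (NULL, 394, NULL, 569); (NULL, 630, NULL, 630); (NULL, 652, NULL, 708); (NULL, 732, NULL, 785); (NULL, 892, NULL, 498)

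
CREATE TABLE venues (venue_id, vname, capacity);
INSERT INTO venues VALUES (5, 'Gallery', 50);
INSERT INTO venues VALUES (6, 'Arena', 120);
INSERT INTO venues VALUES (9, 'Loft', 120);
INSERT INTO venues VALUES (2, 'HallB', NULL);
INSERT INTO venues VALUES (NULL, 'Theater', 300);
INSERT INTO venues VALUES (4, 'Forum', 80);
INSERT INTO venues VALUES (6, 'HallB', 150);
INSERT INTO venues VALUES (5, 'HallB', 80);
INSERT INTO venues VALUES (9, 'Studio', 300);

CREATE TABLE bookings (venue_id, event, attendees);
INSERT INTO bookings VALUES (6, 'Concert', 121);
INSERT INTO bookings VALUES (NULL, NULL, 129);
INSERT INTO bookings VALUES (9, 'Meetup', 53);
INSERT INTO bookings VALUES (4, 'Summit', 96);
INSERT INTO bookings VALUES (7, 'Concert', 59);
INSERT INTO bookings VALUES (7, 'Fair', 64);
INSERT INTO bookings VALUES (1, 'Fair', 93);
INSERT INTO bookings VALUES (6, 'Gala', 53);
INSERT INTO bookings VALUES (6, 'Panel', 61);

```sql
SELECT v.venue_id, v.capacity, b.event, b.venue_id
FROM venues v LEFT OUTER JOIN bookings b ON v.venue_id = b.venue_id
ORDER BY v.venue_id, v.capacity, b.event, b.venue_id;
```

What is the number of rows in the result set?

13

LEFT JOIN keeps every row from `venues`; unmatched rows get NULL for `bookings`'s columns.
Matching on v.venue_id = b.venue_id. A NULL in a compared column never satisfies the condition.
- venue_id=5: no b row matches, row kept with b columns NULL.
- venue_id=6: 3 matching b row(s), so 3 row(s) emitted.
- venue_id=9: 1 matching b row(s), so 1 row(s) emitted.
- venue_id=2: no b row matches, row kept with b columns NULL.
- venue_id=NULL: no b row matches, row kept with b columns NULL.
- venue_id=4: 1 matching b row(s), so 1 row(s) emitted.
- venue_id=6: 3 matching b row(s), so 3 row(s) emitted.
- venue_id=5: no b row matches, row kept with b columns NULL.
- venue_id=9: 1 matching b row(s), so 1 row(s) emitted.
Total: 9 matched + 4 padded = 13 rows.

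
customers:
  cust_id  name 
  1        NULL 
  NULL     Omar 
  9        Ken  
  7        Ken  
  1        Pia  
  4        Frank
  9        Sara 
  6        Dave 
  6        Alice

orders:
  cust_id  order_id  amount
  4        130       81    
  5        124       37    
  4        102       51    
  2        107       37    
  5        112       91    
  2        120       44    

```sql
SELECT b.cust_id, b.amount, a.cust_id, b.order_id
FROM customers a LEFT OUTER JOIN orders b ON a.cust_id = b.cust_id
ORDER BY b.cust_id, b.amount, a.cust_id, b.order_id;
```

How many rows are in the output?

10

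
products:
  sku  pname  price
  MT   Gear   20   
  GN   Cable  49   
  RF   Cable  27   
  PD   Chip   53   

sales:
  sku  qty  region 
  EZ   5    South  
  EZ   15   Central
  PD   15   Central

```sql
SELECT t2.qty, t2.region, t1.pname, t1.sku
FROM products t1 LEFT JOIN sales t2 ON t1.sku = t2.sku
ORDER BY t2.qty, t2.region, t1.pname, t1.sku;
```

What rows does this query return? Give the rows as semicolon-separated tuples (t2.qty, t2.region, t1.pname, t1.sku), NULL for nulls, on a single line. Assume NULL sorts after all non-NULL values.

(15, Central, Chip, PD); (NULL, NULL, Cable, GN); (NULL, NULL, Cable, RF); (NULL, NULL, Gear, MT)

LEFT JOIN keeps every row from `products`; unmatched rows get NULL for `sales`'s columns.
Matching on t1.sku = t2.sku.
Matched pairs: 1; unmatched t1 rows kept: 3.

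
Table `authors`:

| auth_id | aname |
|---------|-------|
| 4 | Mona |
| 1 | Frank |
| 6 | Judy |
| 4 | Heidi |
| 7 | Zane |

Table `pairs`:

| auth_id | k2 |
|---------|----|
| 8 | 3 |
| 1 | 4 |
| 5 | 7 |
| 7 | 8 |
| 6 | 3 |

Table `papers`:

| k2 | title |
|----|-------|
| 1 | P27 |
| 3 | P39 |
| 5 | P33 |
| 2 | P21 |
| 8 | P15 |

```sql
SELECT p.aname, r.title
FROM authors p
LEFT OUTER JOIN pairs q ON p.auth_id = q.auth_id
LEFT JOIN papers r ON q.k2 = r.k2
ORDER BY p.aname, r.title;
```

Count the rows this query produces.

Joins associate left-to-right: authors LEFT JOIN pairs on auth_id gives 5 intermediate row(s).
Then LEFT JOIN `papers r` on k2: each of those 5 rows is kept; rows whose q.k2 has no match in r get NULL for r's columns.
Result: 5 row(s).

5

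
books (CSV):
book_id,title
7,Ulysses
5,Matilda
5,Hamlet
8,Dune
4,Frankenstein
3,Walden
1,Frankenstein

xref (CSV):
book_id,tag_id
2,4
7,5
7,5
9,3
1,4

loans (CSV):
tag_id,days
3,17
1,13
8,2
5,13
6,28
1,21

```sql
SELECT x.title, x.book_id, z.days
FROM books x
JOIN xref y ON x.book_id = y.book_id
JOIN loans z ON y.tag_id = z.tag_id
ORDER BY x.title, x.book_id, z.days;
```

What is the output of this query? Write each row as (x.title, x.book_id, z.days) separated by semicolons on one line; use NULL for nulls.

(Ulysses, 7, 13); (Ulysses, 7, 13)

Joins associate left-to-right: books INNER JOIN xref on book_id gives 3 intermediate row(s).
Then INNER JOIN `loans z` on tag_id: keep only rows whose y.tag_id appears in z.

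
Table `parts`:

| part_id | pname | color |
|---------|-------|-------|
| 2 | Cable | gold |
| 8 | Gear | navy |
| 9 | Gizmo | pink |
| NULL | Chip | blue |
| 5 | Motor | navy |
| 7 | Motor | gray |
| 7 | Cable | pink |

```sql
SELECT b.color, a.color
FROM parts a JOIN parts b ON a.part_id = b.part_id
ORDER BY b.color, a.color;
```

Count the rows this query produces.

8

INNER JOIN keeps only pairs where the ON condition holds.
Matching on a.part_id = b.part_id. A NULL in a compared column never satisfies the condition.
- a[0] part_id=2 → 1 match(es) in b → 1 row(s).
- a[1] part_id=8 → 1 match(es) in b → 1 row(s).
- a[2] part_id=9 → 1 match(es) in b → 1 row(s).
- a[3] part_id=NULL → no match; dropped.
- a[4] part_id=5 → 1 match(es) in b → 1 row(s).
- a[5] part_id=7 → 2 match(es) in b → 2 row(s).
- a[6] part_id=7 → 2 match(es) in b → 2 row(s).
Total: 8 rows.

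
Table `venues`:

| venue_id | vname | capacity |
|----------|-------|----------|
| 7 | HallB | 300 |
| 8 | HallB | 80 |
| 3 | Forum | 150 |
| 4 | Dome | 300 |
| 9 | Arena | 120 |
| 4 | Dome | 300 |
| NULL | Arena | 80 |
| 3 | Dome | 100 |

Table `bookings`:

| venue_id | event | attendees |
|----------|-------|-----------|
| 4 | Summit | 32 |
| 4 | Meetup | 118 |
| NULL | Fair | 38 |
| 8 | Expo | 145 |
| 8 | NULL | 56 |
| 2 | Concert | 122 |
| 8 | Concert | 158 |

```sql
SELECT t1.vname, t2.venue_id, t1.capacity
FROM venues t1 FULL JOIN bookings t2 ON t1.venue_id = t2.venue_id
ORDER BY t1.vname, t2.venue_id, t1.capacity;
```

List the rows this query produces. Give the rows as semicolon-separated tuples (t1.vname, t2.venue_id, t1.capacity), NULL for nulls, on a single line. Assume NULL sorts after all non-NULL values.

(Arena, NULL, 80); (Arena, NULL, 120); (Dome, 4, 300); (Dome, 4, 300); (Dome, 4, 300); (Dome, 4, 300); (Dome, NULL, 100); (Forum, NULL, 150); (HallB, 8, 80); (HallB, 8, 80); (HallB, 8, 80); (HallB, NULL, 300); (NULL, 2, NULL); (NULL, NULL, NULL)

FULL OUTER JOIN keeps every row from both sides; unmatched rows get NULL for the other side's columns.
Matching on t1.venue_id = t2.venue_id. A NULL in a compared column never satisfies the condition.
- venue_id=7: no t2 row matches, row kept with t2 columns NULL.
- venue_id=8: 3 matching t2 row(s), so 3 row(s) emitted.
- venue_id=3: no t2 row matches, row kept with t2 columns NULL.
- venue_id=4: 2 matching t2 row(s), so 2 row(s) emitted.
- venue_id=9: no t2 row matches, row kept with t2 columns NULL.
- venue_id=4: 2 matching t2 row(s), so 2 row(s) emitted.
- venue_id=NULL: no t2 row matches, row kept with t2 columns NULL.
- venue_id=3: no t2 row matches, row kept with t2 columns NULL.
- plus 2 unmatched t2 row(s), each kept with NULL t1 columns.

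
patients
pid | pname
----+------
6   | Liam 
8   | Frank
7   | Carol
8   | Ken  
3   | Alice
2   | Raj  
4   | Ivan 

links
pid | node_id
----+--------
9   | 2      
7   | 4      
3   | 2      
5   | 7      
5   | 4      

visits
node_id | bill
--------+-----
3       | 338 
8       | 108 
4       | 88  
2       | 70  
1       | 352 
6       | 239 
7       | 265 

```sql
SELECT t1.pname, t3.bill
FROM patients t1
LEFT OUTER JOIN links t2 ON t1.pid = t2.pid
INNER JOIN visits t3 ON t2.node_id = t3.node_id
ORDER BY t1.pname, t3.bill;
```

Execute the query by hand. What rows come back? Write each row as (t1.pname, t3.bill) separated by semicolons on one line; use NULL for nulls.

(Alice, 70); (Carol, 88)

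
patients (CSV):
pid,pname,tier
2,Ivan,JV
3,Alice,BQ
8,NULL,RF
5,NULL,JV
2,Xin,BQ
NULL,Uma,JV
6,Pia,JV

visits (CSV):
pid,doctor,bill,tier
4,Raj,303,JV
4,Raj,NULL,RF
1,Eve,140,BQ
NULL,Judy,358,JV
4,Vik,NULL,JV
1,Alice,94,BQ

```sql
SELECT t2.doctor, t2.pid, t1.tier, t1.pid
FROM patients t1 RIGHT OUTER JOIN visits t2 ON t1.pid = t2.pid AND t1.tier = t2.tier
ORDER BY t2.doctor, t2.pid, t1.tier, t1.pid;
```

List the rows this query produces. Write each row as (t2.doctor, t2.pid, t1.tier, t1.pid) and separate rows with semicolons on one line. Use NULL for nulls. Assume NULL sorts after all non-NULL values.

(Alice, 1, NULL, NULL); (Eve, 1, NULL, NULL); (Judy, NULL, NULL, NULL); (Raj, 4, NULL, NULL); (Raj, 4, NULL, NULL); (Vik, 4, NULL, NULL)

RIGHT JOIN keeps every row from `visits`; unmatched rows get NULL for `patients`'s columns.
Matching on t1.pid = t2.pid AND t1.tier = t2.tier. A NULL in a compared column never satisfies the condition.
- pid=2, tier=JV: no matching t2 row.
- pid=3, tier=BQ: no matching t2 row.
- pid=8, tier=RF: no matching t2 row.
- pid=5, tier=JV: no matching t2 row.
- pid=2, tier=BQ: no matching t2 row.
- pid=NULL, tier=JV: no matching t2 row.
- pid=6, tier=JV: no matching t2 row.
- 6 t2 row(s) had no t1 match → kept, t1 columns NULL.
After projecting and ordering:
t2.doctor | t2.pid | t1.tier | t1.pid
Alice | 1 | NULL | NULL
Eve | 1 | NULL | NULL
Judy | NULL | NULL | NULL
Raj | 4 | NULL | NULL
Raj | 4 | NULL | NULL
Vik | 4 | NULL | NULL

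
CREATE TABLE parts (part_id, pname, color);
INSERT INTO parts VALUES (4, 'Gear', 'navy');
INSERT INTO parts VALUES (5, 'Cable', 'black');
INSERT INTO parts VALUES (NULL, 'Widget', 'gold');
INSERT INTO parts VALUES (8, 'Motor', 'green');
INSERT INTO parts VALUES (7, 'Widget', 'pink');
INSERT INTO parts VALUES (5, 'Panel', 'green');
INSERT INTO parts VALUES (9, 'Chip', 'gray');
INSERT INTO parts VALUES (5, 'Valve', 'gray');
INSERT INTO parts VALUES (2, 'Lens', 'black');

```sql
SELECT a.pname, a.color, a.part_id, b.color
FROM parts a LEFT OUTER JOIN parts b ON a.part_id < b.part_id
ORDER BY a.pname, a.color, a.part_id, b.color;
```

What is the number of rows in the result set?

LEFT JOIN keeps every row from `parts a`; unmatched rows get NULL for `parts b`'s columns.
Matching on a.part_id < b.part_id. A NULL in a compared column never satisfies the condition.
- a[0] part_id=4 → 6 match(es) in b → 6 row(s).
- a[1] part_id=5 → 3 match(es) in b → 3 row(s).
- a[2] part_id=NULL → no match; kept with NULLs on the b side.
- a[3] part_id=8 → 1 match(es) in b → 1 row(s).
- a[4] part_id=7 → 2 match(es) in b → 2 row(s).
- a[5] part_id=5 → 3 match(es) in b → 3 row(s).
- a[6] part_id=9 → no match; kept with NULLs on the b side.
- a[7] part_id=5 → 3 match(es) in b → 3 row(s).
- a[8] part_id=2 → 7 match(es) in b → 7 row(s).
Total: 25 matched + 2 padded = 27 rows.

27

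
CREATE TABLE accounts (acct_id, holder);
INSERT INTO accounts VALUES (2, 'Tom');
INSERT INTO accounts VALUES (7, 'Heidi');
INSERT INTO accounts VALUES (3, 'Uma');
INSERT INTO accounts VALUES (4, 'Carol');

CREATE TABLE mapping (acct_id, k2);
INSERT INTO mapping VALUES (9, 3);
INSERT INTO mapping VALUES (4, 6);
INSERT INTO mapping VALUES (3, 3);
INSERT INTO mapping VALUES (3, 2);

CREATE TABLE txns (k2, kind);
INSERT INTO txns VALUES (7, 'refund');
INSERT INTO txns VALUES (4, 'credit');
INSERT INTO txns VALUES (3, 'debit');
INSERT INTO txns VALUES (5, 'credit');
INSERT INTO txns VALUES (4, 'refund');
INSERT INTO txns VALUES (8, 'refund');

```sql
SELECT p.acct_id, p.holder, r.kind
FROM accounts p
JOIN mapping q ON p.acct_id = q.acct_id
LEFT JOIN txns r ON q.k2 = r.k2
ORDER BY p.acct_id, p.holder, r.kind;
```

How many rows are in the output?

Joins associate left-to-right: accounts INNER JOIN mapping on acct_id gives 3 intermediate row(s).
Then LEFT JOIN `txns r` on k2: each of those 3 rows is kept; rows whose q.k2 has no match in r get NULL for r's columns.
Result: 3 row(s).

3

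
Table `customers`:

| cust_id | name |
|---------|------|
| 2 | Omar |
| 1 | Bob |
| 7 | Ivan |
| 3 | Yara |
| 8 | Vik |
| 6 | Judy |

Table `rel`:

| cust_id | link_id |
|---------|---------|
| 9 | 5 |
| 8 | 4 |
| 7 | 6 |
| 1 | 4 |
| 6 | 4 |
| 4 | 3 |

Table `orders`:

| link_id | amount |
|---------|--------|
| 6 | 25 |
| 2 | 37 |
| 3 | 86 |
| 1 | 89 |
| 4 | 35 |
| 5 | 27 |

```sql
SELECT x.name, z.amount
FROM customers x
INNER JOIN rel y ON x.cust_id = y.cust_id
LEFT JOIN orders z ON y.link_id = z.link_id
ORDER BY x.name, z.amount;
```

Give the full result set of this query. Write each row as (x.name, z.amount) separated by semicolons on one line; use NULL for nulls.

Evaluate left to right. First `customers x INNER JOIN rel y` on cust_id: 4 row(s).
Then LEFT JOIN `orders z` on link_id: each of those 4 rows is kept; rows whose y.link_id has no match in z get NULL for z's columns.

(Bob, 35); (Ivan, 25); (Judy, 35); (Vik, 35)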